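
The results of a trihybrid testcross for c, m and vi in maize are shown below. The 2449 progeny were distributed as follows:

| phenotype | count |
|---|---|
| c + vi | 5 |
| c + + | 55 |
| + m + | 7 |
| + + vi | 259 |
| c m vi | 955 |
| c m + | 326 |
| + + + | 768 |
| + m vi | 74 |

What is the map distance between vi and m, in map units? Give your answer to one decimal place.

The two most frequent reciprocal classes, + + + and c m vi, are the parental types, so the F1 was + + + / c m vi.
The two rarest classes, + m + and c + vi, are the double crossovers. Comparing them with the parentals, only the m allele has switched, so m is the middle locus and the order is c – m – vi.
Crossovers in the m–vi interval produce the single-crossover classes + + vi and c m + (259 + 326 = 585) plus the double crossovers (12).
RF(m–vi) = (585 + 12) / 2449 = 597/2449 = 0.2438 → 24.4 map units.

24.4 map units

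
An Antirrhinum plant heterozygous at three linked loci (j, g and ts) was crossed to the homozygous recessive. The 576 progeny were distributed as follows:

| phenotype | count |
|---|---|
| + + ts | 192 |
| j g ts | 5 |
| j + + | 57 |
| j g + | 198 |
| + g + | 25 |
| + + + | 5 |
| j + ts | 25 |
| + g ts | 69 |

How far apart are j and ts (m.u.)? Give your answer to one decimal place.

10.4 m.u.

The two most frequent reciprocal classes, + + ts and j g +, are the parental types, so the F1 was + + ts / j g +.
The two rarest classes, + + + and j g ts, are the double crossovers. Comparing them with the parentals, only the ts allele has switched, so ts is the middle locus and the order is g – ts – j.
Crossovers in the ts–j interval produce the single-crossover classes j + ts and + g + (25 + 25 = 50) plus the double crossovers (10).
RF(ts–j) = (50 + 10) / 576 = 60/576 = 0.1042 → 10.4 m.u.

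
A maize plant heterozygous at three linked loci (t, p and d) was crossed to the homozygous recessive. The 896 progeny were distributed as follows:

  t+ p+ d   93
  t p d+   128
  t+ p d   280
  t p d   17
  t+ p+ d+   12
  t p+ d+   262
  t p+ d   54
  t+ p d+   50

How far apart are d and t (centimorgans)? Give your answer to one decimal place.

14.8 centimorgans

The two most frequent reciprocal classes, t p+ d+ and t+ p d, are the parental types, so the F1 was t p+ d+ / t+ p d.
The two rarest classes, t+ p+ d+ and t p d, are the double crossovers. Comparing them with the parentals, only the t allele has switched, so t is the middle locus and the order is d – t – p.
Crossovers in the d–t interval produce the single-crossover classes t p+ d and t+ p d+ (54 + 50 = 104) plus the double crossovers (29).
RF(d–t) = (104 + 29) / 896 = 133/896 = 0.1484 → 14.8 centimorgans.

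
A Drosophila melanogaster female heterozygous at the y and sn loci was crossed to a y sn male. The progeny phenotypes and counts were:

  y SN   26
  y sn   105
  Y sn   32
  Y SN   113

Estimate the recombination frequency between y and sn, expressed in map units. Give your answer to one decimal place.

21.0 map units

The two most frequent classes, Y SN (113) and y sn (105), are the parental types, so the F1 was Y SN / y sn.
The recombinant classes are Y sn and y SN: 32 + 26 = 58.
Recombination frequency = 58/276 = 0.2101 ≈ 21.0%, i.e. 21.0 map units.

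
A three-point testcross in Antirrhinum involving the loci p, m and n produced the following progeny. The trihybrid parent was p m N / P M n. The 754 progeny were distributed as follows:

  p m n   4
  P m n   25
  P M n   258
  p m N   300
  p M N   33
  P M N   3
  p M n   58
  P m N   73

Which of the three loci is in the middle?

The two rarest classes, p m n and P M N, are the double crossovers. Comparing them with the parentals, only the n allele has switched, so n is the middle locus and the order is m – n – p.

n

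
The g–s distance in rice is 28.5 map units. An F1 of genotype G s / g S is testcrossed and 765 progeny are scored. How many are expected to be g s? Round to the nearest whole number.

A map distance of 28.5 map units corresponds to a recombination frequency of 0.285.
The F1 is G s / g S, so g s is a recombinant gamete class with expected frequency r/2 = 0.285/2 = 0.1425.
Expected number = 0.1425 × 765 = 109.01 ≈ 109.

109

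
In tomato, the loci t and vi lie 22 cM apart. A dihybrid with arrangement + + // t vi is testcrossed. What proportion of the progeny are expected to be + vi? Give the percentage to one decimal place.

11.0%

A map distance of 22 cM corresponds to a recombination frequency of 0.220.
The F1 is + + / t vi, so + vi is a recombinant gamete class with expected frequency r/2 = 0.220/2 = 0.1100.
That is 0.1100 = 11.0% of the progeny.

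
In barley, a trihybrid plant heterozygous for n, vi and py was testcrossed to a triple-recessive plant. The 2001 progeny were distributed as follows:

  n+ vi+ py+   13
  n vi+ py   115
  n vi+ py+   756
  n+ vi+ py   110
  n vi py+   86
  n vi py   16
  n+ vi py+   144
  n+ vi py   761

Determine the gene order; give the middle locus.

The two most frequent reciprocal classes, n+ vi py and n vi+ py+, are the parental types, so the F1 was n+ vi py / n vi+ py+.
The two rarest classes, n vi py and n+ vi+ py+, are the double crossovers. Comparing them with the parentals, only the n allele has switched, so n is the middle locus and the order is py – n – vi.

n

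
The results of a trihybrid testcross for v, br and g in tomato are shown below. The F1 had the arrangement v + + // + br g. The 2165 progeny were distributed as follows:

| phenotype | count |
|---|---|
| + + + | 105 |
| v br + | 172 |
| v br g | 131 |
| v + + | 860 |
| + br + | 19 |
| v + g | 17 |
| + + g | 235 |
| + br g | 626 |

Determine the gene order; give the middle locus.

The two rarest classes, v + g and + br +, are the double crossovers. Comparing them with the parentals, only the g allele has switched, so g is the middle locus and the order is v – g – br.

g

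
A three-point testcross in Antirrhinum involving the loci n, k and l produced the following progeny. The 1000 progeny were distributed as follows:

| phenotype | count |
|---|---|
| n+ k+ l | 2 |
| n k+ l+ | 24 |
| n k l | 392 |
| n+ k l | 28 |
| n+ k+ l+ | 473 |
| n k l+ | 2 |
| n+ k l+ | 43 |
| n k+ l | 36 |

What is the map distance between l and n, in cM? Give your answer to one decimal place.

The two most frequent reciprocal classes, n+ k+ l+ and n k l, are the parental types, so the F1 was n+ k+ l+ / n k l.
The two rarest classes, n+ k+ l and n k l+, are the double crossovers. Comparing them with the parentals, only the l allele has switched, so l is the middle locus and the order is n – l – k.
Crossovers in the n–l interval produce the single-crossover classes n k+ l+ and n+ k l (24 + 28 = 52) plus the double crossovers (4).
RF(n–l) = (52 + 4) / 1000 = 56/1000 = 0.0560 → 5.6 cM.

5.6 cM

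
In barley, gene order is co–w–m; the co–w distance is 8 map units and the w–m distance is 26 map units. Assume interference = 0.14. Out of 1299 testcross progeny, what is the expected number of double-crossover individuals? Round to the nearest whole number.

Map distances give recombination frequencies of 0.080 and 0.260 for the two intervals.
With interference 0.14 (so coincidence = 0.86), expected double-crossover frequency = 0.080 × 0.260 × 0.86 = 0.01789.
Expected number = 0.01789 × 1299 = 23.24 ≈ 23.

23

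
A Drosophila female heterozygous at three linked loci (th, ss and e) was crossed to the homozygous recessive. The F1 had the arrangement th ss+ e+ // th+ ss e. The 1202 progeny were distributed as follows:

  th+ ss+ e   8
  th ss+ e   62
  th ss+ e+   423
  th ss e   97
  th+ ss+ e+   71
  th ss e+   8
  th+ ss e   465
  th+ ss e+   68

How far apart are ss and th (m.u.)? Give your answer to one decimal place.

15.3 m.u.

The two rarest classes, th ss e+ and th+ ss+ e, are the double crossovers. Comparing them with the parentals, only the ss allele has switched, so ss is the middle locus and the order is th – ss – e.
Crossovers in the th–ss interval produce the single-crossover classes th+ ss+ e+ and th ss e (71 + 97 = 168) plus the double crossovers (16).
RF(th–ss) = (168 + 16) / 1202 = 184/1202 = 0.1531 → 15.3 m.u.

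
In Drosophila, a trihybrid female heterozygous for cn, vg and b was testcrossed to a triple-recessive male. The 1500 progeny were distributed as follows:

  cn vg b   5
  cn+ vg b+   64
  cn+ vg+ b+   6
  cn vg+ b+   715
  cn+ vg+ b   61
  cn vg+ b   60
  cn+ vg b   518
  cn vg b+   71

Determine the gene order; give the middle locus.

cn

The two most frequent reciprocal classes, cn+ vg b and cn vg+ b+, are the parental types, so the F1 was cn+ vg b / cn vg+ b+.
The two rarest classes, cn vg b and cn+ vg+ b+, are the double crossovers. Comparing them with the parentals, only the cn allele has switched, so cn is the middle locus and the order is b – cn – vg.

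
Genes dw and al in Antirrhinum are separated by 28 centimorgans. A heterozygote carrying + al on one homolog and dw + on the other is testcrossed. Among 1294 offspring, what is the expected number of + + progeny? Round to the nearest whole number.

181

A map distance of 28 centimorgans corresponds to a recombination frequency of 0.280.
The F1 is + al / dw +, so + + is a recombinant gamete class with expected frequency r/2 = 0.280/2 = 0.1400.
Expected number = 0.1400 × 1294 = 181.16 ≈ 181.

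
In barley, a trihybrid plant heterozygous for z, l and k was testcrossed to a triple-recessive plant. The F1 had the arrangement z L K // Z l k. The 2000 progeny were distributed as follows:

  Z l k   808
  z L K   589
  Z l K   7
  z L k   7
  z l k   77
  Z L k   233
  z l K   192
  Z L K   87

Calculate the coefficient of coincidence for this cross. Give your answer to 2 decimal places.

The two rarest classes, z L k and Z l K, are the double crossovers. Comparing them with the parentals, only the k allele has switched, so k is the middle locus and the order is l – k – z.
l–k: (425 + 14)/2000 = 0.2195; k–z: (164 + 14)/2000 = 0.0890.
Expected DCO frequency = 0.2195 × 0.0890 ≈ 0.01954; observed = 14/2000 ≈ 0.00700.
Coefficient of coincidence = 0.00700/0.01954 ≈ 0.36.

0.36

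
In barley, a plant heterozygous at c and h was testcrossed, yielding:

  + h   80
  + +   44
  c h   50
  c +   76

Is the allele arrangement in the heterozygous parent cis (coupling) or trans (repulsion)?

trans

The two most frequent classes are + h (80) and c + (76); these are the parental (non-recombinant) types.
So the F1 carried + h on one chromosome and c + on the other — the recessive alleles are on opposite chromosomes (trans / repulsion).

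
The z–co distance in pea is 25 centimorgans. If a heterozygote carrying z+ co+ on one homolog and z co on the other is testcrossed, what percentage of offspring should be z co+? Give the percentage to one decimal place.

12.5%

A map distance of 25 centimorgans corresponds to a recombination frequency of 0.250.
The F1 is z+ co+ / z co, so z co+ is a recombinant gamete class with expected frequency r/2 = 0.250/2 = 0.1250.
That is 0.1250 = 12.5% of the progeny.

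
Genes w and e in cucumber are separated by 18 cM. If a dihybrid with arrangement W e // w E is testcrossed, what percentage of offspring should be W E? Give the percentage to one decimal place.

9.0%

A map distance of 18 cM corresponds to a recombination frequency of 0.180.
The F1 is W e / w E, so W E is a recombinant gamete class with expected frequency r/2 = 0.180/2 = 0.0900.
That is 0.0900 = 9.0% of the progeny.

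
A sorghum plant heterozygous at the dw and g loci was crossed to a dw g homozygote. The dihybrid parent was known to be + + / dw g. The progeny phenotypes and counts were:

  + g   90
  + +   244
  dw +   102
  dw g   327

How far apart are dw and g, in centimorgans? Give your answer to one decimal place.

25.2 centimorgans

The recombinant classes are + g and dw +: 90 + 102 = 192.
Recombination frequency = 192/763 = 0.2516 ≈ 25.2%, i.e. 25.2 centimorgans.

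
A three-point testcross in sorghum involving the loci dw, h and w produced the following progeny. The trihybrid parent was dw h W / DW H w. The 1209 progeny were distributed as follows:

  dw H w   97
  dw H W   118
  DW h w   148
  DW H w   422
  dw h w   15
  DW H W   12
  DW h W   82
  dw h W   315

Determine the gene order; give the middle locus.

w

The two rarest classes, dw h w and DW H W, are the double crossovers. Comparing them with the parentals, only the w allele has switched, so w is the middle locus and the order is dw – w – h.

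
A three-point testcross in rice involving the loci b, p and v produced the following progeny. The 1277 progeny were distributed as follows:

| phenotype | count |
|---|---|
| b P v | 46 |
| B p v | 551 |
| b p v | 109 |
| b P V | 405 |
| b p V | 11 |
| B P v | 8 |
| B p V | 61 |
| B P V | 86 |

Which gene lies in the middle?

The two most frequent reciprocal classes, b P V and B p v, are the parental types, so the F1 was b P V / B p v.
The two rarest classes, b p V and B P v, are the double crossovers. Comparing them with the parentals, only the p allele has switched, so p is the middle locus and the order is b – p – v.

p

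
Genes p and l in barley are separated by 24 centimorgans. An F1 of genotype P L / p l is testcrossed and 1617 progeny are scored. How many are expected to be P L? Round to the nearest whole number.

A map distance of 24 centimorgans corresponds to a recombination frequency of 0.240.
The F1 is P L / p l, so P L is a parental gamete class with expected frequency (1 − r)/2 = 0.760/2 = 0.3800.
Expected number = 0.3800 × 1617 = 614.46 ≈ 614.

614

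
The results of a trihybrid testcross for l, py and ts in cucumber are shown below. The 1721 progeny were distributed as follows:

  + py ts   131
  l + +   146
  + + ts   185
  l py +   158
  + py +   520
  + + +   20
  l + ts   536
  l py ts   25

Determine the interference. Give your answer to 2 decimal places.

The two most frequent reciprocal classes, l + ts and + py +, are the parental types, so the F1 was l + ts / + py +.
The two rarest classes, l py ts and + + +, are the double crossovers. Comparing them with the parentals, only the py allele has switched, so py is the middle locus and the order is ts – py – l.
ts–py: (277 + 45)/1721 = 0.1871; py–l: (343 + 45)/1721 = 0.2255.
Expected DCO frequency = 0.1871 × 0.2255 ≈ 0.04219; observed = 45/1721 ≈ 0.02615.
Coefficient of coincidence = 0.02615/0.04219 ≈ 0.62; interference = 1 − 0.62 = 0.38.

0.38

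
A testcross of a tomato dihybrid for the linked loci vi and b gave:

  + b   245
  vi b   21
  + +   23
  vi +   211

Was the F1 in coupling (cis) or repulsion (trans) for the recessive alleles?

The two most frequent classes are + b (245) and vi + (211); these are the parental (non-recombinant) types.
So the F1 carried + b on one chromosome and vi + on the other — the recessive alleles are on opposite chromosomes (trans / repulsion).

trans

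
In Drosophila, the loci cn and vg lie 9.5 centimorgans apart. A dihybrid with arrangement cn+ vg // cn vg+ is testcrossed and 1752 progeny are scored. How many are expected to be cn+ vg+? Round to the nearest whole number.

A map distance of 9.5 centimorgans corresponds to a recombination frequency of 0.095.
The F1 is cn+ vg / cn vg+, so cn+ vg+ is a recombinant gamete class with expected frequency r/2 = 0.095/2 = 0.0475.
Expected number = 0.0475 × 1752 = 83.22 ≈ 83.

83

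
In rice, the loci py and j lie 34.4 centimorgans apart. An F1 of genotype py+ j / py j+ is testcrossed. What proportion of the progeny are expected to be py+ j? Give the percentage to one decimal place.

32.8%

A map distance of 34.4 centimorgans corresponds to a recombination frequency of 0.344.
The F1 is py+ j / py j+, so py+ j is a parental gamete class with expected frequency (1 − r)/2 = 0.656/2 = 0.3280.
That is 0.3280 = 32.8% of the progeny.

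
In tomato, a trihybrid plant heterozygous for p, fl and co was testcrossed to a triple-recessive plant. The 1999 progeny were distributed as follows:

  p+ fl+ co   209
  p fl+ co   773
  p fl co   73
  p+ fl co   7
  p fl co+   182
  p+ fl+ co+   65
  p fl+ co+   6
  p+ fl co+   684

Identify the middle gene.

The two most frequent reciprocal classes, p+ fl co+ and p fl+ co, are the parental types, so the F1 was p+ fl co+ / p fl+ co.
The two rarest classes, p+ fl co and p fl+ co+, are the double crossovers. Comparing them with the parentals, only the co allele has switched, so co is the middle locus and the order is fl – co – p.

co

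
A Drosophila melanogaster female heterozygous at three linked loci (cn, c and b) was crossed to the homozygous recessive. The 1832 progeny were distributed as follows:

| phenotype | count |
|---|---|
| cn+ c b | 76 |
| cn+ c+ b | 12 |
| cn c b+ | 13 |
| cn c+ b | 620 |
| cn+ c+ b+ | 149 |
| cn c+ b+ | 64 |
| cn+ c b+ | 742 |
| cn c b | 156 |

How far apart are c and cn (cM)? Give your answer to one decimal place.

The two most frequent reciprocal classes, cn c+ b and cn+ c b+, are the parental types, so the F1 was cn c+ b / cn+ c b+.
The two rarest classes, cn+ c+ b and cn c b+, are the double crossovers. Comparing them with the parentals, only the cn allele has switched, so cn is the middle locus and the order is b – cn – c.
Crossovers in the cn–c interval produce the single-crossover classes cn c b and cn+ c+ b+ (156 + 149 = 305) plus the double crossovers (25).
RF(cn–c) = (305 + 25) / 1832 = 330/1832 = 0.1801 → 18.0 cM.

18.0 cM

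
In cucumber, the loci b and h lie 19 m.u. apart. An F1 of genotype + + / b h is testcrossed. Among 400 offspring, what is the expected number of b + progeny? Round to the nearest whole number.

38

A map distance of 19 m.u. corresponds to a recombination frequency of 0.190.
The F1 is + + / b h, so b + is a recombinant gamete class with expected frequency r/2 = 0.190/2 = 0.0950.
Expected number = 0.0950 × 400 = 38.00 ≈ 38.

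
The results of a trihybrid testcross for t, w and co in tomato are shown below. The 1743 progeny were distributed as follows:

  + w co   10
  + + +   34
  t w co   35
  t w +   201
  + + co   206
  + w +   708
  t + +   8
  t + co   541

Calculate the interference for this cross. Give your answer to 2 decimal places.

0.15

The two most frequent reciprocal classes, + w + and t + co, are the parental types, so the F1 was + w + / t + co.
The two rarest classes, + w co and t + +, are the double crossovers. Comparing them with the parentals, only the co allele has switched, so co is the middle locus and the order is w – co – t.
w–co: (69 + 18)/1743 = 0.0499; co–t: (407 + 18)/1743 = 0.2438.
Expected DCO frequency = 0.0499 × 0.2438 ≈ 0.01217; observed = 18/1743 ≈ 0.01033.
Coefficient of coincidence = 0.01033/0.01217 ≈ 0.85; interference = 1 − 0.85 = 0.15.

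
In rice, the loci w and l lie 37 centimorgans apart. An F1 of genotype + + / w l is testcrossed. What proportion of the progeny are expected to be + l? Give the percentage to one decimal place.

A map distance of 37 centimorgans corresponds to a recombination frequency of 0.370.
The F1 is + + / w l, so + l is a recombinant gamete class with expected frequency r/2 = 0.370/2 = 0.1850.
That is 0.1850 = 18.5% of the progeny.

18.5%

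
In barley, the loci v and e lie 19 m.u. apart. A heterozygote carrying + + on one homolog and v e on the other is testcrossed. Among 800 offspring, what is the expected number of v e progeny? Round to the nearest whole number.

324

A map distance of 19 m.u. corresponds to a recombination frequency of 0.190.
The F1 is + + / v e, so v e is a parental gamete class with expected frequency (1 − r)/2 = 0.810/2 = 0.4050.
Expected number = 0.4050 × 800 = 324.00 ≈ 324.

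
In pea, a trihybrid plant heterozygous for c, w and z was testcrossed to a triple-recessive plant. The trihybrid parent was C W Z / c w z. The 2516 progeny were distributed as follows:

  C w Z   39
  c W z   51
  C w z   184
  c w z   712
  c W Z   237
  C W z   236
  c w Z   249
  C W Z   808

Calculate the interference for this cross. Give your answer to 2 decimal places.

The two rarest classes, C w Z and c W z, are the double crossovers. Comparing them with the parentals, only the w allele has switched, so w is the middle locus and the order is z – w – c.
z–w: (485 + 90)/2516 = 0.2285; w–c: (421 + 90)/2516 = 0.2031.
Expected DCO frequency = 0.2285 × 0.2031 ≈ 0.04641; observed = 90/2516 ≈ 0.03577.
Coefficient of coincidence = 0.03577/0.04641 ≈ 0.77; interference = 1 − 0.77 = 0.23.

0.23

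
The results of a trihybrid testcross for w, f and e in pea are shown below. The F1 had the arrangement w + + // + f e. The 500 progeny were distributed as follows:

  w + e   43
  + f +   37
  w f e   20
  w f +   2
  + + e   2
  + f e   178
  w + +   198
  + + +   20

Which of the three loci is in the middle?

The two rarest classes, w f + and + + e, are the double crossovers. Comparing them with the parentals, only the f allele has switched, so f is the middle locus and the order is e – f – w.

f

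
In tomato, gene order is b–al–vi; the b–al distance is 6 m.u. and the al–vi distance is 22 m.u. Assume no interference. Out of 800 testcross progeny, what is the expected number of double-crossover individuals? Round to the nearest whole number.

Map distances give recombination frequencies of 0.060 and 0.220 for the two intervals.
With no interference, expected double-crossover frequency = 0.060 × 0.220 = 0.01320.
Expected number = 0.01320 × 800 = 10.56 ≈ 11.

11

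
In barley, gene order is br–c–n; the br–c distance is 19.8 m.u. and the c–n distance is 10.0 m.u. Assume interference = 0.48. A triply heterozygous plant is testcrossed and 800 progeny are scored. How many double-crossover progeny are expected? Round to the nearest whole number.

8

Map distances give recombination frequencies of 0.198 and 0.100 for the two intervals.
With interference 0.48 (so coincidence = 0.52), expected double-crossover frequency = 0.198 × 0.100 × 0.52 = 0.01030.
Expected number = 0.01030 × 800 = 8.24 ≈ 8.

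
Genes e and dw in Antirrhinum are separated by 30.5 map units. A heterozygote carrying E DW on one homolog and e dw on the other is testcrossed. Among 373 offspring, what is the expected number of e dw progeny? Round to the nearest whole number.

130

A map distance of 30.5 map units corresponds to a recombination frequency of 0.305.
The F1 is E DW / e dw, so e dw is a parental gamete class with expected frequency (1 − r)/2 = 0.695/2 = 0.3475.
Expected number = 0.3475 × 373 = 129.62 ≈ 130.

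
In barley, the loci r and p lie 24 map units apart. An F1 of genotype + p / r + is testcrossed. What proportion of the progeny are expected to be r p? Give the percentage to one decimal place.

12.0%

A map distance of 24 map units corresponds to a recombination frequency of 0.240.
The F1 is + p / r +, so r p is a recombinant gamete class with expected frequency r/2 = 0.240/2 = 0.1200.
That is 0.1200 = 12.0% of the progeny.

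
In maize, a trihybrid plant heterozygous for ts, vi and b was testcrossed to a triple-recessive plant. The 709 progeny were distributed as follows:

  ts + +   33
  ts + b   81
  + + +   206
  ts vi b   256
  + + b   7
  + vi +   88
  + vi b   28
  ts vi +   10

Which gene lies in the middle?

b

The two most frequent reciprocal classes, + + + and ts vi b, are the parental types, so the F1 was + + + / ts vi b.
The two rarest classes, + + b and ts vi +, are the double crossovers. Comparing them with the parentals, only the b allele has switched, so b is the middle locus and the order is vi – b – ts.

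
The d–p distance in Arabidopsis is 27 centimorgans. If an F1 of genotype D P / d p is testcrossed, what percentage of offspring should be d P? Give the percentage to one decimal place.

A map distance of 27 centimorgans corresponds to a recombination frequency of 0.270.
The F1 is D P / d p, so d P is a recombinant gamete class with expected frequency r/2 = 0.270/2 = 0.1350.
That is 0.1350 = 13.5% of the progeny.

13.5%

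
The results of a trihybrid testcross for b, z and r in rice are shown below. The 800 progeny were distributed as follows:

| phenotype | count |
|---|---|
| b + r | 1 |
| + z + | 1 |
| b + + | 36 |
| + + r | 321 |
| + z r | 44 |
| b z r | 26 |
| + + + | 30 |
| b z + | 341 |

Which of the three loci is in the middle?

b

The two most frequent reciprocal classes, + + r and b z +, are the parental types, so the F1 was + + r / b z +.
The two rarest classes, b + r and + z +, are the double crossovers. Comparing them with the parentals, only the b allele has switched, so b is the middle locus and the order is z – b – r.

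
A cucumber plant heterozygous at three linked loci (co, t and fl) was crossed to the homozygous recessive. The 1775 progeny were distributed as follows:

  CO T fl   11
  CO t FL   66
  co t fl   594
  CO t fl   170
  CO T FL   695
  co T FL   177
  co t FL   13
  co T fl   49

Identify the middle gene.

fl

The two most frequent reciprocal classes, CO T FL and co t fl, are the parental types, so the F1 was CO T FL / co t fl.
The two rarest classes, CO T fl and co t FL, are the double crossovers. Comparing them with the parentals, only the fl allele has switched, so fl is the middle locus and the order is t – fl – co.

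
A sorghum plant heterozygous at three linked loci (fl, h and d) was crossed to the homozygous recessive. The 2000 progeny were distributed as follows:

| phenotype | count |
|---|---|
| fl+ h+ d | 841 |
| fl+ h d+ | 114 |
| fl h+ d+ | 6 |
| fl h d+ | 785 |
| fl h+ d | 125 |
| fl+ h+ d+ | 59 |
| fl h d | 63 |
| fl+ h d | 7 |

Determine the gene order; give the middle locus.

The two most frequent reciprocal classes, fl h d+ and fl+ h+ d, are the parental types, so the F1 was fl h d+ / fl+ h+ d.
The two rarest classes, fl h+ d+ and fl+ h d, are the double crossovers. Comparing them with the parentals, only the h allele has switched, so h is the middle locus and the order is d – h – fl.

h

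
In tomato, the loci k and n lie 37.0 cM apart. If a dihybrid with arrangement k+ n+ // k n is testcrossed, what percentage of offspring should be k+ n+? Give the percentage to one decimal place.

A map distance of 37.0 cM corresponds to a recombination frequency of 0.370.
The F1 is k+ n+ / k n, so k+ n+ is a parental gamete class with expected frequency (1 − r)/2 = 0.630/2 = 0.3150.
That is 0.3150 = 31.5% of the progeny.

31.5%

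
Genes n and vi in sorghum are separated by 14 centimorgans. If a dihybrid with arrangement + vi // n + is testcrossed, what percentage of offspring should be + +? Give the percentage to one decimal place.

7.0%

A map distance of 14 centimorgans corresponds to a recombination frequency of 0.140.
The F1 is + vi / n +, so + + is a recombinant gamete class with expected frequency r/2 = 0.140/2 = 0.0700.
That is 0.0700 = 7.0% of the progeny.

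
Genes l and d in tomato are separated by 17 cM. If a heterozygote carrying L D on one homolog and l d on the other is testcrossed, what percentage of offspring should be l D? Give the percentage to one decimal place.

A map distance of 17 cM corresponds to a recombination frequency of 0.170.
The F1 is L D / l d, so l D is a recombinant gamete class with expected frequency r/2 = 0.170/2 = 0.0850.
That is 0.0850 = 8.5% of the progeny.

8.5%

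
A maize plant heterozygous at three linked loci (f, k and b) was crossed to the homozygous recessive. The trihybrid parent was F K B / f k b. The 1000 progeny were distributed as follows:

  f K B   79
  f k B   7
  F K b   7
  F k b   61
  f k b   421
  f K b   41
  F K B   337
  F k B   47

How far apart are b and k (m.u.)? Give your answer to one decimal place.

10.2 m.u.

The two rarest classes, F K b and f k B, are the double crossovers. Comparing them with the parentals, only the b allele has switched, so b is the middle locus and the order is f – b – k.
Crossovers in the b–k interval produce the single-crossover classes F k B and f K b (47 + 41 = 88) plus the double crossovers (14).
RF(b–k) = (88 + 14) / 1000 = 102/1000 = 0.1020 → 10.2 m.u.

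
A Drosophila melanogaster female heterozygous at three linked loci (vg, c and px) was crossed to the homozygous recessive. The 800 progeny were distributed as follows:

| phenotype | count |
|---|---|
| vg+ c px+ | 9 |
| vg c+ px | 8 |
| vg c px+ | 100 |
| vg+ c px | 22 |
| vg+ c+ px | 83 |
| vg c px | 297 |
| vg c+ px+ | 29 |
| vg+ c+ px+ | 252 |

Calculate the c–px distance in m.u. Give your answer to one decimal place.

The two most frequent reciprocal classes, vg+ c+ px+ and vg c px, are the parental types, so the F1 was vg+ c+ px+ / vg c px.
The two rarest classes, vg+ c px+ and vg c+ px, are the double crossovers. Comparing them with the parentals, only the c allele has switched, so c is the middle locus and the order is px – c – vg.
Crossovers in the px–c interval produce the single-crossover classes vg+ c+ px and vg c px+ (83 + 100 = 183) plus the double crossovers (17).
RF(px–c) = (183 + 17) / 800 = 200/800 = 0.2500 → 25.0 m.u.

25.0 m.u.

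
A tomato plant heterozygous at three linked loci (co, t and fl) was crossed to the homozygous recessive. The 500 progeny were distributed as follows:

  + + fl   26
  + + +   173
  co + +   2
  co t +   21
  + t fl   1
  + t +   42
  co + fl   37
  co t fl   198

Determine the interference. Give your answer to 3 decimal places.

The two most frequent reciprocal classes, co t fl and + + +, are the parental types, so the F1 was co t fl / + + +.
The two rarest classes, + t fl and co + +, are the double crossovers. Comparing them with the parentals, only the co allele has switched, so co is the middle locus and the order is fl – co – t.
fl–co: (47 + 3)/500 = 0.1000; co–t: (79 + 3)/500 = 0.1640.
Expected DCO frequency = 0.1000 × 0.1640 ≈ 0.01640; observed = 3/500 ≈ 0.00600.
Coefficient of coincidence = 0.00600/0.01640 ≈ 0.366; interference = 1 − 0.366 = 0.634.

0.634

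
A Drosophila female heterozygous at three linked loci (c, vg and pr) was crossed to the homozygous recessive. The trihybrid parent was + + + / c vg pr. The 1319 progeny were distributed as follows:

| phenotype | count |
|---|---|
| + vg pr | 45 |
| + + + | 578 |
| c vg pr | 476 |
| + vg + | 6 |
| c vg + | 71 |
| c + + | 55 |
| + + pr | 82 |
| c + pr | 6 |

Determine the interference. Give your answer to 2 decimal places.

0.14

The two rarest classes, + vg + and c + pr, are the double crossovers. Comparing them with the parentals, only the vg allele has switched, so vg is the middle locus and the order is pr – vg – c.
pr–vg: (153 + 12)/1319 = 0.1251; vg–c: (100 + 12)/1319 = 0.0849.
Expected DCO frequency = 0.1251 × 0.0849 ≈ 0.01062; observed = 12/1319 ≈ 0.00910.
Coefficient of coincidence = 0.00910/0.01062 ≈ 0.86; interference = 1 − 0.86 = 0.14.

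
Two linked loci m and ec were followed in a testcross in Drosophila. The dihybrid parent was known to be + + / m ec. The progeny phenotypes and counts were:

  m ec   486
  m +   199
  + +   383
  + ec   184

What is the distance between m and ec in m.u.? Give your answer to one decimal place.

30.6 m.u.

The recombinant classes are + ec and m +: 184 + 199 = 383.
Recombination frequency = 383/1252 = 0.3059 ≈ 30.6%, i.e. 30.6 m.u.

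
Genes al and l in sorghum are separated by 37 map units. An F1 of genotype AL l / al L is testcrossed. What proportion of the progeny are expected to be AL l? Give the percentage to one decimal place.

31.5%

A map distance of 37 map units corresponds to a recombination frequency of 0.370.
The F1 is AL l / al L, so AL l is a parental gamete class with expected frequency (1 − r)/2 = 0.630/2 = 0.3150.
That is 0.3150 = 31.5% of the progeny.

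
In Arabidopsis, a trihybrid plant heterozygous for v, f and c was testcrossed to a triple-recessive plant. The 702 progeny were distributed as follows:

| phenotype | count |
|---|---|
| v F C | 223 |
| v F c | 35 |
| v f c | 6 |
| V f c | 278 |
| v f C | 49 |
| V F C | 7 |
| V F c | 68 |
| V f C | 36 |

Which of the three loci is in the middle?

The two most frequent reciprocal classes, V f c and v F C, are the parental types, so the F1 was V f c / v F C.
The two rarest classes, v f c and V F C, are the double crossovers. Comparing them with the parentals, only the v allele has switched, so v is the middle locus and the order is c – v – f.

v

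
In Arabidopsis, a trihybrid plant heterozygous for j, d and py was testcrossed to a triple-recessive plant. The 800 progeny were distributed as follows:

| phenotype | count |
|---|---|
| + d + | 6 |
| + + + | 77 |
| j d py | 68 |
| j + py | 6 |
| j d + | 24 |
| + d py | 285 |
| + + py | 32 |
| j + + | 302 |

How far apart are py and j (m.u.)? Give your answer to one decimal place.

The two most frequent reciprocal classes, j + + and + d py, are the parental types, so the F1 was j + + / + d py.
The two rarest classes, j + py and + d +, are the double crossovers. Comparing them with the parentals, only the py allele has switched, so py is the middle locus and the order is d – py – j.
Crossovers in the py–j interval produce the single-crossover classes + + + and j d py (77 + 68 = 145) plus the double crossovers (12).
RF(py–j) = (145 + 12) / 800 = 157/800 = 0.1963 → 19.6 m.u.

19.6 m.u.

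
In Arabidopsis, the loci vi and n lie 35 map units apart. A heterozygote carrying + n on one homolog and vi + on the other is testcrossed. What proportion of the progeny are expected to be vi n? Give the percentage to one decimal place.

17.5%

A map distance of 35 map units corresponds to a recombination frequency of 0.350.
The F1 is + n / vi +, so vi n is a recombinant gamete class with expected frequency r/2 = 0.350/2 = 0.1750.
That is 0.1750 = 17.5% of the progeny.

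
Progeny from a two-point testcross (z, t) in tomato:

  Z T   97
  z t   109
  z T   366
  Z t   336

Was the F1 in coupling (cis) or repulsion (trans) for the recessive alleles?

The two most frequent classes are Z t (336) and z T (366); these are the parental (non-recombinant) types.
So the F1 carried Z t on one chromosome and z T on the other — the recessive alleles are on opposite chromosomes (trans / repulsion).

trans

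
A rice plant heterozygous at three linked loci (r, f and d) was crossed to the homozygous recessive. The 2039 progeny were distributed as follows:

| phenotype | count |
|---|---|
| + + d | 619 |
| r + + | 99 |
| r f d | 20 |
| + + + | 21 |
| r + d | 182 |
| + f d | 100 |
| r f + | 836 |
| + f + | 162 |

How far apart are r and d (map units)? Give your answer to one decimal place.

18.9 map units

The two most frequent reciprocal classes, r f + and + + d, are the parental types, so the F1 was r f + / + + d.
The two rarest classes, r f d and + + +, are the double crossovers. Comparing them with the parentals, only the d allele has switched, so d is the middle locus and the order is f – d – r.
Crossovers in the d–r interval produce the single-crossover classes + f + and r + d (162 + 182 = 344) plus the double crossovers (41).
RF(d–r) = (344 + 41) / 2039 = 385/2039 = 0.1888 → 18.9 map units.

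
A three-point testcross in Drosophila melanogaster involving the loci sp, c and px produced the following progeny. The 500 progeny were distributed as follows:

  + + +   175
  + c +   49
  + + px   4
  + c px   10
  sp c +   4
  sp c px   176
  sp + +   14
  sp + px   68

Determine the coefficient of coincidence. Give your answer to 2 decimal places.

The two most frequent reciprocal classes, + + + and sp c px, are the parental types, so the F1 was + + + / sp c px.
The two rarest classes, + + px and sp c +, are the double crossovers. Comparing them with the parentals, only the px allele has switched, so px is the middle locus and the order is sp – px – c.
sp–px: (24 + 8)/500 = 0.0640; px–c: (117 + 8)/500 = 0.2500.
Expected DCO frequency = 0.0640 × 0.2500 ≈ 0.01600; observed = 8/500 ≈ 0.01600.
Coefficient of coincidence = 0.01600/0.01600 ≈ 1.00.

1.00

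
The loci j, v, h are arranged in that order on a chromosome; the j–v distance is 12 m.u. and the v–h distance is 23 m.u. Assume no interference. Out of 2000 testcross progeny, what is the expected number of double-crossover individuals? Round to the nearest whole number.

Map distances give recombination frequencies of 0.120 and 0.230 for the two intervals.
With no interference, expected double-crossover frequency = 0.120 × 0.230 = 0.02760.
Expected number = 0.02760 × 2000 = 55.20 ≈ 55.

55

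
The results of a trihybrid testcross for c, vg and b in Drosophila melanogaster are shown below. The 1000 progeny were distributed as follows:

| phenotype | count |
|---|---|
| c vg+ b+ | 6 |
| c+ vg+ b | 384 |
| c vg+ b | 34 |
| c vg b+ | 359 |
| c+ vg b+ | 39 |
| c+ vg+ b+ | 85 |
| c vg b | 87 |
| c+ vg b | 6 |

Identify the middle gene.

vg

The two most frequent reciprocal classes, c+ vg+ b and c vg b+, are the parental types, so the F1 was c+ vg+ b / c vg b+.
The two rarest classes, c+ vg b and c vg+ b+, are the double crossovers. Comparing them with the parentals, only the vg allele has switched, so vg is the middle locus and the order is b – vg – c.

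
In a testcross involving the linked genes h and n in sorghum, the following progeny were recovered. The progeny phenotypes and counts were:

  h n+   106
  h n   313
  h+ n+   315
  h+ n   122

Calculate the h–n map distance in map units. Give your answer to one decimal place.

The two most frequent classes, h+ n+ (315) and h n (313), are the parental types, so the F1 was h+ n+ / h n.
The recombinant classes are h+ n and h n+: 122 + 106 = 228.
Recombination frequency = 228/856 = 0.2664 ≈ 26.6%, i.e. 26.6 map units.

26.6 map units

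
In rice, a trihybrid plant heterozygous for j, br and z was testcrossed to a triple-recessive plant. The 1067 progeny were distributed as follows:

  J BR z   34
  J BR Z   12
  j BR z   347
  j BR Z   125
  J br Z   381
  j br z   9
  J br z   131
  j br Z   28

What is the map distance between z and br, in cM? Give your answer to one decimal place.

26.0 cM

The two most frequent reciprocal classes, J br Z and j BR z, are the parental types, so the F1 was J br Z / j BR z.
The two rarest classes, J BR Z and j br z, are the double crossovers. Comparing them with the parentals, only the br allele has switched, so br is the middle locus and the order is z – br – j.
Crossovers in the z–br interval produce the single-crossover classes J br z and j BR Z (131 + 125 = 256) plus the double crossovers (21).
RF(z–br) = (256 + 21) / 1067 = 277/1067 = 0.2596 → 26.0 cM.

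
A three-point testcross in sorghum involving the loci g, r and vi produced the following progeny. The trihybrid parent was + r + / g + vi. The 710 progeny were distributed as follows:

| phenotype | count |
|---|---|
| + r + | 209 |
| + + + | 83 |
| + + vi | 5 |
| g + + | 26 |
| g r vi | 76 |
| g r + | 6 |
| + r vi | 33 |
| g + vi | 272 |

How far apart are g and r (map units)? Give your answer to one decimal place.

The two rarest classes, g r + and + + vi, are the double crossovers. Comparing them with the parentals, only the g allele has switched, so g is the middle locus and the order is r – g – vi.
Crossovers in the r–g interval produce the single-crossover classes + + + and g r vi (83 + 76 = 159) plus the double crossovers (11).
RF(r–g) = (159 + 11) / 710 = 170/710 = 0.2394 → 23.9 map units.

23.9 map units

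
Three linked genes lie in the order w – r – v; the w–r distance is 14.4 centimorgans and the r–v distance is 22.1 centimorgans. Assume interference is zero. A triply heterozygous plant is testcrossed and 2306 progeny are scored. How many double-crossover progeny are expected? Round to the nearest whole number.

Map distances give recombination frequencies of 0.144 and 0.221 for the two intervals.
With no interference, expected double-crossover frequency = 0.144 × 0.221 = 0.03182.
Expected number = 0.03182 × 2306 = 73.39 ≈ 73.

73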